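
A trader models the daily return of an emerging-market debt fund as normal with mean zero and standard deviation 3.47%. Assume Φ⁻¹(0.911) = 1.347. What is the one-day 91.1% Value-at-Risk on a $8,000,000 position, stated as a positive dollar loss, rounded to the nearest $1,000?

$374,000

VaR = z·σ = 1.347 × 3.47% = 4.674%.
On $8,000,000: 0.04674 × $8,000,000 = $373,920.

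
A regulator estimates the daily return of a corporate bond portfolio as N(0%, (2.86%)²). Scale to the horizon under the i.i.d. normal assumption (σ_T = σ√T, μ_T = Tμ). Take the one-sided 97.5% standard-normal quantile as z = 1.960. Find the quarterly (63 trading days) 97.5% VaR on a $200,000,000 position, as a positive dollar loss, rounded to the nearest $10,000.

$88,990,000

σ_{63d} = 2.86% × √63 = 22.701%.
VaR = 1.960 × 22.701% = 44.494%.
On $200,000,000: 0.44494 × $200,000,000 = $88,988,000.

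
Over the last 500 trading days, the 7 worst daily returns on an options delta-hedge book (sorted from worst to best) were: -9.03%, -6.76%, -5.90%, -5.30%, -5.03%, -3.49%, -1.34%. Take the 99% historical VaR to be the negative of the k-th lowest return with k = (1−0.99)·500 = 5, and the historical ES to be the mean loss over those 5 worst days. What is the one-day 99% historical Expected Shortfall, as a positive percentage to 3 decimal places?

6.404%

The 5 worst returns sum to -32.02%.
ES = −(-32.02%) / 5 = 6.404%.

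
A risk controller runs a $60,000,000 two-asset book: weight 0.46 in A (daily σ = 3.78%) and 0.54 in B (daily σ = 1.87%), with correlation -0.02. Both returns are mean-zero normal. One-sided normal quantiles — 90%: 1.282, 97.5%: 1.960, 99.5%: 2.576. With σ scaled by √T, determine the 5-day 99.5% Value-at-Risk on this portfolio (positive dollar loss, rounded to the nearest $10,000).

$6,890,000

σ_p = √(0.46²·3.78² + 0.54²·1.87² + 2·-0.02·0.46·0.54·3.78·1.87) = 1.993%.
σ_{5d} = 1.993% × √5 = 4.456%.
VaR = 2.576 × 4.456% = 11.479%; on $60,000,000 that is $6,887,400.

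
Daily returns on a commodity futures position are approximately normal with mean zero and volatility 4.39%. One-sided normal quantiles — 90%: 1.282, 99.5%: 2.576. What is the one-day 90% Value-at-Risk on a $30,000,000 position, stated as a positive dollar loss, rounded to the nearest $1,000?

$1,688,000

VaR = z·σ = 1.282 × 4.39% = 5.628%.
On $30,000,000: 0.05628 × $30,000,000 = $1,688,400.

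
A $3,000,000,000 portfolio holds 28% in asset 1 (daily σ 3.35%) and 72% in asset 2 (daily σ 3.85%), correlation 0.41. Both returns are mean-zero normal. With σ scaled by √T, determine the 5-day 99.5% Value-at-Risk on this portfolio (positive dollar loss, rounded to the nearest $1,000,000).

σ_p = √(0.28²·3.35² + 0.72²·3.85² + 2·0.41·0.28·0.72·3.35·3.85) = 3.270%.
σ_{5d} = 3.270% × √5 = 7.312%.
z(99.5%) = 2.576.
VaR = 2.576 × 7.312% = 18.836%; on $3,000,000,000 that is $565,080,000.

$565,000,000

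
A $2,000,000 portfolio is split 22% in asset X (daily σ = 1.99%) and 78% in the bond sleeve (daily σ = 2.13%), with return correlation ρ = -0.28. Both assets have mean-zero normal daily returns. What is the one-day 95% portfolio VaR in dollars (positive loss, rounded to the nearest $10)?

σ_p² = 0.22²·1.99² + 0.78²·2.13² + 2·-0.28·0.22·0.78·1.99·2.13 = 2.5446 (%²).
σ_p = √2.5446 = 1.595%.
At 95%, z = 1.645.
VaR = 1.645 × 1.595% = 2.624%; on $2,000,000 that is $52,480.

$52,480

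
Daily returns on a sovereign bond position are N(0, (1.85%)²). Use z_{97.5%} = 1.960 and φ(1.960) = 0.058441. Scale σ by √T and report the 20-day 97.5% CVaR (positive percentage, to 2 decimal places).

19.34%

σ_{20d} = 1.85% × √20 = 8.273%.
ES multiplier = φ(z)/(1−α) = 0.058441/0.025 = 2.338.
ES = 8.273% × 2.338 = 19.342%.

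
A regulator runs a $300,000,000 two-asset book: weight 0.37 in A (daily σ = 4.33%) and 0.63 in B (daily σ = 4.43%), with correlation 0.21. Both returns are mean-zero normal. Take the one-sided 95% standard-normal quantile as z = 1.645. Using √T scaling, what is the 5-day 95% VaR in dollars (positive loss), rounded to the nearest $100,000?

σ_p = √(0.37²·4.33² + 0.63²·4.43² + 2·0.21·0.37·0.63·4.33·4.43) = 3.498%.
σ_{5d} = 3.498% × √5 = 7.822%.
VaR = 1.645 × 7.822% = 12.867%; on $300,000,000 that is $38,601,000.

$38,600,000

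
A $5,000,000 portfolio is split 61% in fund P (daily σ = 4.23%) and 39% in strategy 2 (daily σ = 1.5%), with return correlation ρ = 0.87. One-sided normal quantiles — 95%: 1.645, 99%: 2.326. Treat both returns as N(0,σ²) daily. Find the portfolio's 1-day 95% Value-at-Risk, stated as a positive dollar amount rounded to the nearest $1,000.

$255,000

σ_p² = 0.61²·4.23² + 0.39²·1.5² + 2·0.87·0.61·0.39·4.23·1.5 = 9.6267 (%²).
σ_p = √9.6267 = 3.103%.
VaR = 1.645 × 3.103% = 5.104%; on $5,000,000 that is $255,200.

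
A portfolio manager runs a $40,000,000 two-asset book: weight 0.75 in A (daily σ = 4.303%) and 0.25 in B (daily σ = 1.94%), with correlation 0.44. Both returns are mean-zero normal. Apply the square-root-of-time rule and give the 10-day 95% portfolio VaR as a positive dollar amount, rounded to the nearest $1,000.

σ_p = √(0.75²·4.303² + 0.25²·1.94² + 2·0.44·0.75·0.25·4.303·1.94) = 3.468%.
σ_{10d} = 3.468% × √10 = 10.967%.
z(95%) = 1.645.
VaR = 1.645 × 10.967% = 18.041%; on $40,000,000 that is $7,216,400.

$7,216,000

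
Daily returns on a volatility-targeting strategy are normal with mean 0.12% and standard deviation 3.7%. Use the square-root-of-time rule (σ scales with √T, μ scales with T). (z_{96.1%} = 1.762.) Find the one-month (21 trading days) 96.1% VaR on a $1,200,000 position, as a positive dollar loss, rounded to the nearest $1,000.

σ_{21d} = 3.7% × √21 = 16.956%; μ_{21d} = 21 × 0.12% = 2.520%.
VaR = −(2.520%) + 1.762 × 16.956% = 27.356%.
On $1,200,000: 0.27356 × $1,200,000 = $328,272.

$328,000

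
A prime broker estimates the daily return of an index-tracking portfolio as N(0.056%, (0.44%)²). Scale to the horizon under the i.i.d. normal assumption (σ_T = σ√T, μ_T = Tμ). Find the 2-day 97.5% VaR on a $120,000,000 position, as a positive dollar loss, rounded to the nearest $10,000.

$1,330,000

At 97.5%, z = 1.960.
σ_{2d} = 0.44% × √2 = 0.622%; μ_{2d} = 2 × 0.056% = 0.112%.
VaR = −(0.112%) + 1.960 × 0.622% = 1.107%.
On $120,000,000: 0.01107 × $120,000,000 = $1,328,400.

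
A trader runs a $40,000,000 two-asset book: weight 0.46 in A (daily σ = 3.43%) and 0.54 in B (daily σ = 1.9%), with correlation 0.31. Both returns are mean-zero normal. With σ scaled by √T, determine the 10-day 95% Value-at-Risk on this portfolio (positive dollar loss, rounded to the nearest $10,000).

σ_p = √(0.46²·3.43² + 0.54²·1.9² + 2·0.31·0.46·0.54·3.43·1.9) = 2.132%.
σ_{10d} = 2.132% × √10 = 6.742%.
z(95%) = 1.645.
VaR = 1.645 × 6.742% = 11.091%; on $40,000,000 that is $4,436,400.

$4,440,000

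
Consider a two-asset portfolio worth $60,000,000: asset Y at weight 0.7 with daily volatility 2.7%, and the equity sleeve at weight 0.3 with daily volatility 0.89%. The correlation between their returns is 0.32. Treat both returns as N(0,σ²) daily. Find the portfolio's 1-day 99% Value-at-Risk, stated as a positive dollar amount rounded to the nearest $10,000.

$2,780,000

σ_p² = 0.7²·2.7² + 0.3²·0.89² + 2·0.32·0.7·0.3·2.7·0.89 = 3.9664 (%²).
σ_p = √3.9664 = 1.992%.
At 99%, z = 2.326.
VaR = 2.326 × 1.992% = 4.633%; on $60,000,000 that is $2,779,800.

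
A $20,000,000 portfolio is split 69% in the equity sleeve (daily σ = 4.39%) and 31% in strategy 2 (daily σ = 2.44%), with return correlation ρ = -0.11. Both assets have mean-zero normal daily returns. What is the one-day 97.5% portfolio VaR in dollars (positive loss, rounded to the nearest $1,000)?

$1,192,000

σ_p² = 0.69²·4.39² + 0.31²·2.44² + 2·-0.11·0.69·0.31·4.39·2.44 = 9.2435 (%²).
σ_p = √9.2435 = 3.040%.
At 97.5%, z = 1.960.
VaR = 1.960 × 3.040% = 5.958%; on $20,000,000 that is $1,191,600.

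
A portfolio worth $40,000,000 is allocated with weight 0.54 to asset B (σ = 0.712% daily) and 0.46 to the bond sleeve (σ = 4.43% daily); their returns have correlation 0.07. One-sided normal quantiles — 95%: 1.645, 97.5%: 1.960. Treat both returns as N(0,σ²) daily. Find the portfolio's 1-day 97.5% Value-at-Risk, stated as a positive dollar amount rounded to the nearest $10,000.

$1,650,000

σ_p² = 0.54²·0.712² + 0.46²·4.43² + 2·0.07·0.54·0.46·0.712·4.43 = 4.4101 (%²).
σ_p = √4.4101 = 2.100%.
VaR = 1.960 × 2.100% = 4.116%; on $40,000,000 that is $1,646,400.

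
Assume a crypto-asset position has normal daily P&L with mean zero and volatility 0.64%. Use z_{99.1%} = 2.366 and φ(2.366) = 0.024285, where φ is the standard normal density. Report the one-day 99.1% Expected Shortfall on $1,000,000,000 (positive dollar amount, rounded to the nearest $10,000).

$17,270,000

Tail multiplier: φ(z)/(1−α) = 0.024285 / 0.009 = 2.698.
ES = 0.64% × 2.698 = 1.727%.
On $1,000,000,000: 0.01727 × $1,000,000,000 = $17,270,000.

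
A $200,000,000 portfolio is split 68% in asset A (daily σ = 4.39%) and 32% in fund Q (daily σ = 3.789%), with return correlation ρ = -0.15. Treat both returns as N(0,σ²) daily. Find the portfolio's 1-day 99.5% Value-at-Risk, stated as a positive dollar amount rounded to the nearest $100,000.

$15,700,000

σ_p² = 0.68²·4.39² + 0.32²·3.789² + 2·-0.15·0.68·0.32·4.39·3.789 = 9.2957 (%²).
σ_p = √9.2957 = 3.049%.
At 99.5%, z = 2.576.
VaR = 2.576 × 3.049% = 7.854%; on $200,000,000 that is $15,708,000.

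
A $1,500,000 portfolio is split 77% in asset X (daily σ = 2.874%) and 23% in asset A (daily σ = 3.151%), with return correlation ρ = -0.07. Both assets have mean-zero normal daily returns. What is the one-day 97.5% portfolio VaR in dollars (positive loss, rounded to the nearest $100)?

σ_p² = 0.77²·2.874² + 0.23²·3.151² + 2·-0.07·0.77·0.23·2.874·3.151 = 5.1980 (%²).
σ_p = √5.1980 = 2.280%.
At 97.5%, z = 1.960.
VaR = 1.960 × 2.280% = 4.469%; on $1,500,000 that is $67,035.

$67,000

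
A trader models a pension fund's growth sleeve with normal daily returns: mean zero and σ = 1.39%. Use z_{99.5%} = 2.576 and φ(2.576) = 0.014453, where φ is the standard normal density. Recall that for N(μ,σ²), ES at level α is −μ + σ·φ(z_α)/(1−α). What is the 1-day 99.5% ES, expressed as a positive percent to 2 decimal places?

Tail multiplier: φ(z)/(1−α) = 0.014453 / 0.005 = 2.891.
ES = 1.39% × 2.891 = 4.018%.

4.02%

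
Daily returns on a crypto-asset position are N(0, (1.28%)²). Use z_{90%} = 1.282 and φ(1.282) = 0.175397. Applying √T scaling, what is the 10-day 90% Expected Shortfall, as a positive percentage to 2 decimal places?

σ_{10d} = 1.28% × √10 = 4.048%.
ES multiplier = φ(z)/(1−α) = 0.175397/0.1 = 1.754.
ES = 4.048% × 1.754 = 7.100%.

7.10%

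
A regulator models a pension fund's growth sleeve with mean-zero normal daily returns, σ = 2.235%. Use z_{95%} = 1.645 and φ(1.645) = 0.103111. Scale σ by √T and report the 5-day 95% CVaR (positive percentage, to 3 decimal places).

10.306%

σ_{5d} = 2.235% × √5 = 4.998%.
ES multiplier = φ(z)/(1−α) = 0.103111/0.05 = 2.062.
ES = 4.998% × 2.062 = 10.306%.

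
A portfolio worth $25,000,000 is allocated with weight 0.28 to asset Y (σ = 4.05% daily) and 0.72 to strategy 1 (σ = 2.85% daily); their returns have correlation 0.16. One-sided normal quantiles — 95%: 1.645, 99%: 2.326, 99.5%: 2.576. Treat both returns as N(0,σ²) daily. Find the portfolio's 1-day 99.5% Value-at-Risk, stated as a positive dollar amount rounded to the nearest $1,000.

$1,609,000

σ_p² = 0.28²·4.05² + 0.72²·2.85² + 2·0.16·0.28·0.72·4.05·2.85 = 6.2413 (%²).
σ_p = √6.2413 = 2.498%.
VaR = 2.576 × 2.498% = 6.435%; on $25,000,000 that is $1,608,750.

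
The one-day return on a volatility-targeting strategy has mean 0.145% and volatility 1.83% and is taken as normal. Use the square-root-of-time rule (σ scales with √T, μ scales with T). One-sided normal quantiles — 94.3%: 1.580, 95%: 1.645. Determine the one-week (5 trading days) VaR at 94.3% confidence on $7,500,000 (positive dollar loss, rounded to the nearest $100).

$430,500

σ_{5d} = 1.83% × √5 = 4.092%; μ_{5d} = 5 × 0.145% = 0.725%.
VaR = −(0.725%) + 1.580 × 4.092% = 5.740%.
On $7,500,000: 0.05740 × $7,500,000 = $430,500.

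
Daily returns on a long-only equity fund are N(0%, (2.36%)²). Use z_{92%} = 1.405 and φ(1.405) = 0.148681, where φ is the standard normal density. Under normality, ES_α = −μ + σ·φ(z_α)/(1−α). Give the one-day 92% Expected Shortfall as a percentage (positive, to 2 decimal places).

Tail multiplier: φ(z)/(1−α) = 0.148681 / 0.08 = 1.859.
ES = 2.36% × 1.859 = 4.387%.

4.39%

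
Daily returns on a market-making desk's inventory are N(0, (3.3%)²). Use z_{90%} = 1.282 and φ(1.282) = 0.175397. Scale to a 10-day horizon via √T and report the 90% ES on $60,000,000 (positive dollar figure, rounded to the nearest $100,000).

σ_{10d} = 3.3% × √10 = 10.436%.
ES multiplier = φ(z)/(1−α) = 0.175397/0.1 = 1.754.
ES = 10.436% × 1.754 = 18.305%; on $60,000,000: $10,983,000.

$11,000,000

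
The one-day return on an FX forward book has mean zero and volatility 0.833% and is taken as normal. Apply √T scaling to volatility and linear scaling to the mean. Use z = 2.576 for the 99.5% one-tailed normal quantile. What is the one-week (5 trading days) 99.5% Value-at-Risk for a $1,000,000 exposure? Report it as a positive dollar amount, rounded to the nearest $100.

$48,000

σ_{5d} = 0.833% × √5 = 1.863%.
VaR = 2.576 × 1.863% = 4.799%.
On $1,000,000: 0.04799 × $1,000,000 = $47,990.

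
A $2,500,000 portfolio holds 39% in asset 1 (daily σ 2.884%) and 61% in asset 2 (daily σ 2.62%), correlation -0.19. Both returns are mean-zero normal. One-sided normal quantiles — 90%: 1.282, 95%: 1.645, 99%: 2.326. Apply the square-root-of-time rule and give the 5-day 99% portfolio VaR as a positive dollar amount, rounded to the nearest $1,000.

σ_p = √(0.39²·2.884² + 0.61²·2.62² + 2·-0.19·0.39·0.61·2.884·2.62) = 1.771%.
σ_{5d} = 1.771% × √5 = 3.960%.
VaR = 2.326 × 3.960% = 9.211%; on $2,500,000 that is $230,275.

$230,000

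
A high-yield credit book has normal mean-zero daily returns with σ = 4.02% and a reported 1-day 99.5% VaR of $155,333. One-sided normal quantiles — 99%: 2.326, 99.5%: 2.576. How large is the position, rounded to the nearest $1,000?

$1,500,000

VaR as a fraction of value: z·σ = 2.576 × 4.02% = 10.3555%.
Position = $155,333 / 0.103555 = $1,500,002.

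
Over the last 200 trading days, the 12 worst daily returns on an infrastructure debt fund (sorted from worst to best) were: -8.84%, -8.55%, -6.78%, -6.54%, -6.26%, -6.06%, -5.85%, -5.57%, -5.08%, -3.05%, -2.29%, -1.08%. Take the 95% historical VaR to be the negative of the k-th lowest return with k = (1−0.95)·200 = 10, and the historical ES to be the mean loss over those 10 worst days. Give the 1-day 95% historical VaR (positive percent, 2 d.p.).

3.05%

k = 10; the 10th lowest return is -3.05%, so VaR = 3.05%.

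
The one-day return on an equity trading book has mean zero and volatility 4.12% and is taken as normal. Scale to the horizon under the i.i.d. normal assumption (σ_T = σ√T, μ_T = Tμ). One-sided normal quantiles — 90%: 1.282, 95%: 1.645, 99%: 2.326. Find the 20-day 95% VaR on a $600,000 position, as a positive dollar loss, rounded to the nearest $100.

$181,900

σ_{20d} = 4.12% × √20 = 18.425%.
VaR = 1.645 × 18.425% = 30.309%.
On $600,000: 0.30309 × $600,000 = $181,854.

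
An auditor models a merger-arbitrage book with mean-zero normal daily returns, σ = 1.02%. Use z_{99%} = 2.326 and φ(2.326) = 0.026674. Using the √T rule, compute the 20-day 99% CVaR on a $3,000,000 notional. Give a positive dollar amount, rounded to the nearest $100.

σ_{20d} = 1.02% × √20 = 4.562%.
ES multiplier = φ(z)/(1−α) = 0.026674/0.01 = 2.667.
ES = 4.562% × 2.667 = 12.167%; on $3,000,000: $365,010.

$365,000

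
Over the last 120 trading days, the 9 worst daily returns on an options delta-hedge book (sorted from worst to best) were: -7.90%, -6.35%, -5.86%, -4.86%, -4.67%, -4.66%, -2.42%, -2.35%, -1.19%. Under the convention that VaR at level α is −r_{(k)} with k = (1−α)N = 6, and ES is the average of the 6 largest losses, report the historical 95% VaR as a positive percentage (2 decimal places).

4.66%

k = 6; the 6th lowest return is -4.66%, so VaR = 4.66%.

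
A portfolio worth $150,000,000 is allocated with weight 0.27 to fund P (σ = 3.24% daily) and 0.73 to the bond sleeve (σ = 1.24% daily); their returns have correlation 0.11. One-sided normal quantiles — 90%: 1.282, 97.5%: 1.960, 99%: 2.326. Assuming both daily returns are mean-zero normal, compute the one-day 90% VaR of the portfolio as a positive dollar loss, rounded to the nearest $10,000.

$2,550,000

σ_p² = 0.27²·3.24² + 0.73²·1.24² + 2·0.11·0.27·0.73·3.24·1.24 = 1.7589 (%²).
σ_p = √1.7589 = 1.326%.
VaR = 1.282 × 1.326% = 1.700%; on $150,000,000 that is $2,550,000.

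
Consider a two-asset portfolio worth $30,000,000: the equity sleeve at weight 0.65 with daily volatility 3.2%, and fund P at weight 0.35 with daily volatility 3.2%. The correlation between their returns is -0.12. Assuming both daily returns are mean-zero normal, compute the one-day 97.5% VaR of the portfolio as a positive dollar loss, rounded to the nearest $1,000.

σ_p² = 0.65²·3.2² + 0.35²·3.2² + 2·-0.12·0.65·0.35·3.2·3.2 = 5.0217 (%²).
σ_p = √5.0217 = 2.241%.
At 97.5%, z = 1.960.
VaR = 1.960 × 2.241% = 4.392%; on $30,000,000 that is $1,317,600.

$1,318,000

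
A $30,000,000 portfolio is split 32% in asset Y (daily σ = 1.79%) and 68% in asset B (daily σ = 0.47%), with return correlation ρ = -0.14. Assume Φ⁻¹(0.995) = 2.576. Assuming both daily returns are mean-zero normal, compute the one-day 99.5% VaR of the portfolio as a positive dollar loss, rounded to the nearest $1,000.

$476,000

σ_p² = 0.32²·1.79² + 0.68²·0.47² + 2·-0.14·0.32·0.68·1.79·0.47 = 0.3790 (%²).
σ_p = √0.3790 = 0.616%.
VaR = 2.576 × 0.616% = 1.587%; on $30,000,000 that is $476,100.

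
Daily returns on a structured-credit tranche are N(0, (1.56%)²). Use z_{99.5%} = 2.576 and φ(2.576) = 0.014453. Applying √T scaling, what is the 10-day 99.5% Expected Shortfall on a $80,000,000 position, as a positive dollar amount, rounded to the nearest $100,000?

σ_{10d} = 1.56% × √10 = 4.933%.
ES multiplier = φ(z)/(1−α) = 0.014453/0.005 = 2.891.
ES = 4.933% × 2.891 = 14.261%; on $80,000,000: $11,408,800.

$11,400,000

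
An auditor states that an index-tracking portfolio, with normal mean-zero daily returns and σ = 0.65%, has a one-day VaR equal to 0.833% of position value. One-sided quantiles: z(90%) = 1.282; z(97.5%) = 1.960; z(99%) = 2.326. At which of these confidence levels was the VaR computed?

Implied z = VaR/σ = 0.833 / 0.65 = 1.282.
This matches z(90%) = 1.282.

90%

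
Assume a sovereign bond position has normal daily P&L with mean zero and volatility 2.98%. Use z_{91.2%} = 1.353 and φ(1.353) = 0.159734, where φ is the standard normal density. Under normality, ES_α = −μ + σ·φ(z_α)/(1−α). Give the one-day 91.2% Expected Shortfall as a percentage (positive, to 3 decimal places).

5.409%

Tail multiplier: φ(z)/(1−α) = 0.159734 / 0.088 = 1.815.
ES = 2.98% × 1.815 = 5.409%.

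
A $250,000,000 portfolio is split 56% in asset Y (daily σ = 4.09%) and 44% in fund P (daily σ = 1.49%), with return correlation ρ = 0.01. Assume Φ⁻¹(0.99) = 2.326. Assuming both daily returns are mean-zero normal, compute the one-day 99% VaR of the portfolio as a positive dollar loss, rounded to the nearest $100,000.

$13,900,000

σ_p² = 0.56²·4.09² + 0.44²·1.49² + 2·0.01·0.56·0.44·4.09·1.49 = 5.7058 (%²).
σ_p = √5.7058 = 2.389%.
VaR = 2.326 × 2.389% = 5.557%; on $250,000,000 that is $13,892,500.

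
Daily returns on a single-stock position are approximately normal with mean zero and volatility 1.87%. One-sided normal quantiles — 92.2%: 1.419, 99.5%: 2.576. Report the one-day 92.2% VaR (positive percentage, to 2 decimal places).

VaR = z·σ = 1.419 × 1.87% = 2.654%.

2.65%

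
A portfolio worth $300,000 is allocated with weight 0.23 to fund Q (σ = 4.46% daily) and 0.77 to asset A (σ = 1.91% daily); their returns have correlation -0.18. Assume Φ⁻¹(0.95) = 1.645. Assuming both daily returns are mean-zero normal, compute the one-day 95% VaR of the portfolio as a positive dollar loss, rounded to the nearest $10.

$8,070

σ_p² = 0.23²·4.46² + 0.77²·1.91² + 2·-0.18·0.23·0.77·4.46·1.91 = 2.6721 (%²).
σ_p = √2.6721 = 1.635%.
VaR = 1.645 × 1.635% = 2.690%; on $300,000 that is $8,070.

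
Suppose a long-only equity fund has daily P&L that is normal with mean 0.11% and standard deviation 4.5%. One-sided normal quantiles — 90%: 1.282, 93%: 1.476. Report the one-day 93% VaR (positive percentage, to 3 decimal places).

VaR = −μ + z·σ = −(0.11%) + 1.476 × 4.5% = 6.532%.

6.532%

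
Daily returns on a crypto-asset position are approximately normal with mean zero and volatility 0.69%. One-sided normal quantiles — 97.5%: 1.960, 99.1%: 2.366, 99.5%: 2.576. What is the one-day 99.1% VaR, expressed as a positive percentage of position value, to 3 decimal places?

1.633%

VaR = z·σ = 2.366 × 0.69% = 1.633%.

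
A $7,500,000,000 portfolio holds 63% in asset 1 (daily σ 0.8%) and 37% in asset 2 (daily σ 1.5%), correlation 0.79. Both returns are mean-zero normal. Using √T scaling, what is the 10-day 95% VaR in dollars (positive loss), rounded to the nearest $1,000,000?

$391,000,000

σ_p = √(0.63²·0.8² + 0.37²·1.5² + 2·0.79·0.63·0.37·0.8·1.5) = 1.002%.
σ_{10d} = 1.002% × √10 = 3.169%.
z(95%) = 1.645.
VaR = 1.645 × 3.169% = 5.213%; on $7,500,000,000 that is $390,975,000.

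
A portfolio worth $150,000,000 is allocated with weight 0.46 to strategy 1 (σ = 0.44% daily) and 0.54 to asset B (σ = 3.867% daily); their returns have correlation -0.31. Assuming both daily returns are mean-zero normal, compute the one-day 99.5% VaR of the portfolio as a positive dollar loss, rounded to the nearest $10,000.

σ_p² = 0.46²·0.44² + 0.54²·3.867² + 2·-0.31·0.46·0.54·0.44·3.867 = 4.1394 (%²).
σ_p = √4.1394 = 2.035%.
At 99.5%, z = 2.576.
VaR = 2.576 × 2.035% = 5.242%; on $150,000,000 that is $7,863,000.

$7,860,000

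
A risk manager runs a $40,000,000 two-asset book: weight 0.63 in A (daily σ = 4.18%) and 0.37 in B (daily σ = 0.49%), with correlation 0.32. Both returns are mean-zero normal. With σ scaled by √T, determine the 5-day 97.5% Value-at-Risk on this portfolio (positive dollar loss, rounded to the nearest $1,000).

σ_p = √(0.63²·4.18² + 0.37²·0.49² + 2·0.32·0.63·0.37·4.18·0.49) = 2.697%.
σ_{5d} = 2.697% × √5 = 6.031%.
z(97.5%) = 1.960.
VaR = 1.960 × 6.031% = 11.821%; on $40,000,000 that is $4,728,400.

$4,728,000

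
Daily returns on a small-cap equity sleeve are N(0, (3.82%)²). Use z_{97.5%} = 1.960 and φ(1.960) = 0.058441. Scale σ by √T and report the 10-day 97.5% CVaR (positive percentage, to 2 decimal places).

28.24%

σ_{10d} = 3.82% × √10 = 12.080%.
ES multiplier = φ(z)/(1−α) = 0.058441/0.025 = 2.338.
ES = 12.080% × 2.338 = 28.243%.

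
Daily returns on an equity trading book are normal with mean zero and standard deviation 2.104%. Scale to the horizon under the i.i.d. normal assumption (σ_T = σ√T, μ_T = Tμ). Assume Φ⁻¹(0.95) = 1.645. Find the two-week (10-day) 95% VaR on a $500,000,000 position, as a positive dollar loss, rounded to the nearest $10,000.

$54,720,000

σ_{10d} = 2.104% × √10 = 6.653%.
VaR = 1.645 × 6.653% = 10.944%.
On $500,000,000: 0.10944 × $500,000,000 = $54,720,000.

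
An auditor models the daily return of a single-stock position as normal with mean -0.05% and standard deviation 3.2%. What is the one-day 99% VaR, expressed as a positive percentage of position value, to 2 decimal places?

At 99% one-sided, z = 2.326.
VaR = −μ + z·σ = −(-0.05%) + 2.326 × 3.2% = 7.493%.

7.49%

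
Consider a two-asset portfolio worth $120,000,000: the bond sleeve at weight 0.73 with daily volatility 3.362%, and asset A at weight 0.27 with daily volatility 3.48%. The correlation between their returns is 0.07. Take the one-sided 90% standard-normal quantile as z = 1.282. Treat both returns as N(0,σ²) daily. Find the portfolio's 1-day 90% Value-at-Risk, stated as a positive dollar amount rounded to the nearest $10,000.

σ_p² = 0.73²·3.362² + 0.27²·3.48² + 2·0.07·0.73·0.27·3.362·3.48 = 7.2291 (%²).
σ_p = √7.2291 = 2.689%.
VaR = 1.282 × 2.689% = 3.447%; on $120,000,000 that is $4,136,400.

$4,140,000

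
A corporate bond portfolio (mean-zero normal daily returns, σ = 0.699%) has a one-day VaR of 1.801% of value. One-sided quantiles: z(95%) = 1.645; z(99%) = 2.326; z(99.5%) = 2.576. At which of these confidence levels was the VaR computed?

99.5%

Implied z = VaR/σ = 1.801 / 0.699 = 2.577.
This matches z(99.5%) = 2.576.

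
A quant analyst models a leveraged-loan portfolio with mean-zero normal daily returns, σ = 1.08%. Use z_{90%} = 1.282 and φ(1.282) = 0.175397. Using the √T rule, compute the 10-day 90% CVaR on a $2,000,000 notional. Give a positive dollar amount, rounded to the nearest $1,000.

$120,000

σ_{10d} = 1.08% × √10 = 3.415%.
ES multiplier = φ(z)/(1−α) = 0.175397/0.1 = 1.754.
ES = 3.415% × 1.754 = 5.990%; on $2,000,000: $119,800.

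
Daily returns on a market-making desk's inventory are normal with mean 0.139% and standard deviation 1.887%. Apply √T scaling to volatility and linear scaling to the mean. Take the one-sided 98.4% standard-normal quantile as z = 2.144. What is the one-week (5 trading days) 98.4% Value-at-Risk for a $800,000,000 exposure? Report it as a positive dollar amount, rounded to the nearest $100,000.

$66,800,000

σ_{5d} = 1.887% × √5 = 4.219%; μ_{5d} = 5 × 0.139% = 0.695%.
VaR = −(0.695%) + 2.144 × 4.219% = 8.351%.
On $800,000,000: 0.08351 × $800,000,000 = $66,808,000.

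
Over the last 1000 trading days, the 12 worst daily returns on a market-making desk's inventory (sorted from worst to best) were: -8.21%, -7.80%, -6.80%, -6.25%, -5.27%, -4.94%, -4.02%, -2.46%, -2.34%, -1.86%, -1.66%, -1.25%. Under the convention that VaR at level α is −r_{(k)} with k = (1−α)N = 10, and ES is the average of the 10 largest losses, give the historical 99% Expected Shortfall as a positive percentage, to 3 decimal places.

4.995%

The 10 worst returns sum to -49.95%.
ES = −(-49.95%) / 10 = 4.995%.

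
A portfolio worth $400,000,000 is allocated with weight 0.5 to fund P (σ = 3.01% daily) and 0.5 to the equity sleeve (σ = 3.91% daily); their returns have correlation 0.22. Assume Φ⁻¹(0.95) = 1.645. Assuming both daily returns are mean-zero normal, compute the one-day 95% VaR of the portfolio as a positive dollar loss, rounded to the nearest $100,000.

$17,900,000

σ_p² = 0.5²·3.01² + 0.5²·3.91² + 2·0.22·0.5·0.5·3.01·3.91 = 7.3817 (%²).
σ_p = √7.3817 = 2.717%.
VaR = 1.645 × 2.717% = 4.469%; on $400,000,000 that is $17,876,000.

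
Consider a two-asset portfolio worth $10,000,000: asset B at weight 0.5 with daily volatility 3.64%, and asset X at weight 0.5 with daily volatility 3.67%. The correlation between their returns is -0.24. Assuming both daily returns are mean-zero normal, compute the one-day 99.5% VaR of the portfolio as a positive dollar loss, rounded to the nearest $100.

σ_p² = 0.5²·3.64² + 0.5²·3.67² + 2·-0.24·0.5·0.5·3.64·3.67 = 5.0766 (%²).
σ_p = √5.0766 = 2.253%.
At 99.5%, z = 2.576.
VaR = 2.576 × 2.253% = 5.804%; on $10,000,000 that is $580,400.

$580,400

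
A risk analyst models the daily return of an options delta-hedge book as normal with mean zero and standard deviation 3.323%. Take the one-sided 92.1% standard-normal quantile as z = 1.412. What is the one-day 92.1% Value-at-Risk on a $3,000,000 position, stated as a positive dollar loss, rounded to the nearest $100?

VaR = z·σ = 1.412 × 3.323% = 4.692%.
On $3,000,000: 0.04692 × $3,000,000 = $140,760.

$140,800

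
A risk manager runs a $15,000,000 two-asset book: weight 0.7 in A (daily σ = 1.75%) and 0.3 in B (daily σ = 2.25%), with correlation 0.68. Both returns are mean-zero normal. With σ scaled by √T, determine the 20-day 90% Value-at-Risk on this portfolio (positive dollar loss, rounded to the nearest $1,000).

$1,509,000

σ_p = √(0.7²·1.75² + 0.3²·2.25² + 2·0.68·0.7·0.3·1.75·2.25) = 1.755%.
σ_{20d} = 1.755% × √20 = 7.849%.
z(90%) = 1.282.
VaR = 1.282 × 7.849% = 10.062%; on $15,000,000 that is $1,509,300.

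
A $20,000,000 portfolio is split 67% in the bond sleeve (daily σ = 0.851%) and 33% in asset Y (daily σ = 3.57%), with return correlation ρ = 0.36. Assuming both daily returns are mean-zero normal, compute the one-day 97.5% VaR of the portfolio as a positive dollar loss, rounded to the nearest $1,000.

$581,000

σ_p² = 0.67²·0.851² + 0.33²·3.57² + 2·0.36·0.67·0.33·0.851·3.57 = 2.1966 (%²).
σ_p = √2.1966 = 1.482%.
At 97.5%, z = 1.960.
VaR = 1.960 × 1.482% = 2.905%; on $20,000,000 that is $581,000.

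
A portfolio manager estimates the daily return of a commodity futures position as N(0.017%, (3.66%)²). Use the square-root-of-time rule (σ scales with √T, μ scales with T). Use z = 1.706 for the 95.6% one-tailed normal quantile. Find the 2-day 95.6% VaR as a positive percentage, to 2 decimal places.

8.80%

σ_{2d} = 3.66% × √2 = 5.176%; μ_{2d} = 2 × 0.017% = 0.034%.
VaR = −(0.034%) + 1.706 × 5.176% = 8.796%.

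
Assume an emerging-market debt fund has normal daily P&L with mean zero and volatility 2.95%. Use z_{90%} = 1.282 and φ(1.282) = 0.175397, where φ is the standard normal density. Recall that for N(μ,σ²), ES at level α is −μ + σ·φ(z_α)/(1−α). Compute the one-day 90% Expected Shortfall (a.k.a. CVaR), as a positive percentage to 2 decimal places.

5.17%

Tail multiplier: φ(z)/(1−α) = 0.175397 / 0.1 = 1.754.
ES = 2.95% × 1.754 = 5.174%.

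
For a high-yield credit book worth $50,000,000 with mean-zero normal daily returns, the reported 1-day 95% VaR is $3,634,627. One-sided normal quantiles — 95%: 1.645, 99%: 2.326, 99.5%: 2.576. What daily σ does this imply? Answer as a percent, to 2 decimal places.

VaR as a fraction: $3,634,627 / $50,000,000 = 7.269%.
σ = VaR / z = 7.269% / 1.645 = 4.419%.

4.42%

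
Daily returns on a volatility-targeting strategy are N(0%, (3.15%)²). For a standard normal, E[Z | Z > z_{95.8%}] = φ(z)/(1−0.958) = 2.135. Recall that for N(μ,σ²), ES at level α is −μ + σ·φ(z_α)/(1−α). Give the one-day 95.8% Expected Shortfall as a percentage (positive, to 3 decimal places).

6.725%

ES = 3.15% × 2.135 = 6.725%.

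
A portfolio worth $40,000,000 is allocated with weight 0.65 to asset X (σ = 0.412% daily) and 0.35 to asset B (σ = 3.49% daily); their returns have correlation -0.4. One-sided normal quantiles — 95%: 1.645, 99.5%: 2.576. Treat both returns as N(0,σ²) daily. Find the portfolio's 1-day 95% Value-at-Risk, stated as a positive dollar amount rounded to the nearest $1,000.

$751,000

σ_p² = 0.65²·0.412² + 0.35²·3.49² + 2·-0.4·0.65·0.35·0.412·3.49 = 1.3021 (%²).
σ_p = √1.3021 = 1.141%.
VaR = 1.645 × 1.141% = 1.877%; on $40,000,000 that is $750,800.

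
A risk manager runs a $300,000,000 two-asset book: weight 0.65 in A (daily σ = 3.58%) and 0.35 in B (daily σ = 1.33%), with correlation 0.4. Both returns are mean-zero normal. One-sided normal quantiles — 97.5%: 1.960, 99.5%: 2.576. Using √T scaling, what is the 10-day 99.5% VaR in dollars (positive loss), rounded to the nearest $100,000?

$62,300,000

σ_p = √(0.65²·3.58² + 0.35²·1.33² + 2·0.4·0.65·0.35·3.58·1.33) = 2.549%.
σ_{10d} = 2.549% × √10 = 8.061%.
VaR = 2.576 × 8.061% = 20.765%; on $300,000,000 that is $62,295,000.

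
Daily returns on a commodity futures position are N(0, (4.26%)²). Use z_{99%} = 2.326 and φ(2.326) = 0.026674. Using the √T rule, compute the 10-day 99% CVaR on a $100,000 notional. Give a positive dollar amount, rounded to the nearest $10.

$35,930

σ_{10d} = 4.26% × √10 = 13.471%.
ES multiplier = φ(z)/(1−α) = 0.026674/0.01 = 2.667.
ES = 13.471% × 2.667 = 35.927%; on $100,000: $35,927.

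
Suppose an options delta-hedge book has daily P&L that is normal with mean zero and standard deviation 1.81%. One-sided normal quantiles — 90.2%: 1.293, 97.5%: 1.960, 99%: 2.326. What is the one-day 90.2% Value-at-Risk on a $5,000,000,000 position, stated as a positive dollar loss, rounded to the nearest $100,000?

VaR = z·σ = 1.293 × 1.81% = 2.340%.
On $5,000,000,000: 0.02340 × $5,000,000,000 = $117,000,000.

$117,000,000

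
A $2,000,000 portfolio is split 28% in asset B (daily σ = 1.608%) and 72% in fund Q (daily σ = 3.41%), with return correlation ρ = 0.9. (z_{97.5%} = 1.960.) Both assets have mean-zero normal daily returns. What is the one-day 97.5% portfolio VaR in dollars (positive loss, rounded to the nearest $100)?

$112,400

σ_p² = 0.28²·1.608² + 0.72²·3.41² + 2·0.9·0.28·0.72·1.608·3.41 = 8.2205 (%²).
σ_p = √8.2205 = 2.867%.
VaR = 1.960 × 2.867% = 5.619%; on $2,000,000 that is $112,380.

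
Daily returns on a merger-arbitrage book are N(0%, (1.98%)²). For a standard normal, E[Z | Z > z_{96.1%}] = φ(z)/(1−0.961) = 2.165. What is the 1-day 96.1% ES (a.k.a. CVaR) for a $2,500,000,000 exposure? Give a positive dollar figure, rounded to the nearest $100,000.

$107,200,000

ES = 1.98% × 2.165 = 4.287%.
On $2,500,000,000: 0.04287 × $2,500,000,000 = $107,175,000.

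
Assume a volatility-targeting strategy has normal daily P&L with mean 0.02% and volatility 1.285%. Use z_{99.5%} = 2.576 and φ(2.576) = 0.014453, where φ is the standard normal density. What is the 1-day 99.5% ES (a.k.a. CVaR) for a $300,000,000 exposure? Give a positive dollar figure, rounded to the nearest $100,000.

$11,100,000

Tail multiplier: φ(z)/(1−α) = 0.014453 / 0.005 = 2.891.
ES = −(0.02%) + 1.285% × 2.891 = 3.695%.
On $300,000,000: 0.03695 × $300,000,000 = $11,085,000.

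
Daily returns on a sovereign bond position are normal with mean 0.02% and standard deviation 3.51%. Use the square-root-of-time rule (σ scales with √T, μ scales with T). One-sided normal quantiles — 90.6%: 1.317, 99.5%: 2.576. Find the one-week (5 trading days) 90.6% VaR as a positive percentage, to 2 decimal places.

σ_{5d} = 3.51% × √5 = 7.849%; μ_{5d} = 5 × 0.02% = 0.100%.
VaR = −(0.100%) + 1.317 × 7.849% = 10.237%.

10.24%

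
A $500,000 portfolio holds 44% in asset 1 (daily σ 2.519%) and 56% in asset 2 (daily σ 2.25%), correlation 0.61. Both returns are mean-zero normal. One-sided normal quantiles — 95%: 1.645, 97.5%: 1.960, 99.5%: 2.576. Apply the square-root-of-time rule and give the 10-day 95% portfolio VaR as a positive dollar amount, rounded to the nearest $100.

$55,300

σ_p = √(0.44²·2.519² + 0.56²·2.25² + 2·0.61·0.44·0.56·2.519·2.25) = 2.126%.
σ_{10d} = 2.126% × √10 = 6.723%.
VaR = 1.645 × 6.723% = 11.059%; on $500,000 that is $55,295.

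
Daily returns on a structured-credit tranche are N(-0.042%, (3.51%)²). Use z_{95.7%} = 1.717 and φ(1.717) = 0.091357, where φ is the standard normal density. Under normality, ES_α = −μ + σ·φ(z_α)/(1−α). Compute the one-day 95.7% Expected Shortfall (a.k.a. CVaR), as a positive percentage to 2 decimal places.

7.50%

Tail multiplier: φ(z)/(1−α) = 0.091357 / 0.043 = 2.125.
ES = −(-0.042%) + 3.51% × 2.125 = 7.501%.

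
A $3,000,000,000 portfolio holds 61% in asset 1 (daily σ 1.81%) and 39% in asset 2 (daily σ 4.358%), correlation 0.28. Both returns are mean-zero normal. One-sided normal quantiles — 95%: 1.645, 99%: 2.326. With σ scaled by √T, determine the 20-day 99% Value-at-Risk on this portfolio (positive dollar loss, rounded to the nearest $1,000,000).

σ_p = √(0.61²·1.81² + 0.39²·4.358² + 2·0.28·0.61·0.39·1.81·4.358) = 2.271%.
σ_{20d} = 2.271% × √20 = 10.156%.
VaR = 2.326 × 10.156% = 23.623%; on $3,000,000,000 that is $708,690,000.

$709,000,000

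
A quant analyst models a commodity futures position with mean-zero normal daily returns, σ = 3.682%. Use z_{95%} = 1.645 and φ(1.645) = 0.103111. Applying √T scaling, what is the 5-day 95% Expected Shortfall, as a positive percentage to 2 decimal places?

16.98%

σ_{5d} = 3.682% × √5 = 8.233%.
ES multiplier = φ(z)/(1−α) = 0.103111/0.05 = 2.062.
ES = 8.233% × 2.062 = 16.976%.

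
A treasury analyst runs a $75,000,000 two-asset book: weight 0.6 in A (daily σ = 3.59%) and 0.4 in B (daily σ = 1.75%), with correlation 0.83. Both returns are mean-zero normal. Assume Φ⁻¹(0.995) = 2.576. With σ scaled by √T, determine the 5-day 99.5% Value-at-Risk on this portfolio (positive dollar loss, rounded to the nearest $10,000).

σ_p = √(0.6²·3.59² + 0.4²·1.75² + 2·0.83·0.6·0.4·3.59·1.75) = 2.763%.
σ_{5d} = 2.763% × √5 = 6.178%.
VaR = 2.576 × 6.178% = 15.915%; on $75,000,000 that is $11,936,250.

$11,940,000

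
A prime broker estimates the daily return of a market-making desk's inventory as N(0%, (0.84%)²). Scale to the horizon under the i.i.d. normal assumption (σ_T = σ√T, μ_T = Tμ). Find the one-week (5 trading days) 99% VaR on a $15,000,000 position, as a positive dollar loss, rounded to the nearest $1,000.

At 99%, z = 2.326.
σ_{5d} = 0.84% × √5 = 1.878%.
VaR = 2.326 × 1.878% = 4.368%.
On $15,000,000: 0.04368 × $15,000,000 = $655,200.

$655,000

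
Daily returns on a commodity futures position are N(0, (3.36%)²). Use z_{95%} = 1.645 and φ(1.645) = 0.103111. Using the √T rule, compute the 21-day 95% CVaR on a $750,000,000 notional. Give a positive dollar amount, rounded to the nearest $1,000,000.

σ_{21d} = 3.36% × √21 = 15.397%.
ES multiplier = φ(z)/(1−α) = 0.103111/0.05 = 2.062.
ES = 15.397% × 2.062 = 31.749%; on $750,000,000: $238,117,500.

$238,000,000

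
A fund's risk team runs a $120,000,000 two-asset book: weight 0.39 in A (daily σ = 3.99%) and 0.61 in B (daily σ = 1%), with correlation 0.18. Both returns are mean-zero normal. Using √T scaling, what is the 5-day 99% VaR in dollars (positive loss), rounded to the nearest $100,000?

$11,100,000

σ_p = √(0.39²·3.99² + 0.61²·1² + 2·0.18·0.39·0.61·3.99·1) = 1.771%.
σ_{5d} = 1.771% × √5 = 3.960%.
z(99%) = 2.326.
VaR = 2.326 × 3.960% = 9.211%; on $120,000,000 that is $11,053,200.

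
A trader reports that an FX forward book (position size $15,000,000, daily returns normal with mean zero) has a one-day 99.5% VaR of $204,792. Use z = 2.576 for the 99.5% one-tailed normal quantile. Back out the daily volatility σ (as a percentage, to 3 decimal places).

0.530%

VaR as a fraction: $204,792 / $15,000,000 = 1.365%.
σ = VaR / z = 1.365% / 2.576 = 0.530%.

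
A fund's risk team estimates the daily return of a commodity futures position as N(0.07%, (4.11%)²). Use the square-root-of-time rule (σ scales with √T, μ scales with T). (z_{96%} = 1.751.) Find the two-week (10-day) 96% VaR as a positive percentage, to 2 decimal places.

σ_{10d} = 4.11% × √10 = 12.997%; μ_{10d} = 10 × 0.07% = 0.700%.
VaR = −(0.700%) + 1.751 × 12.997% = 22.058%.

22.06%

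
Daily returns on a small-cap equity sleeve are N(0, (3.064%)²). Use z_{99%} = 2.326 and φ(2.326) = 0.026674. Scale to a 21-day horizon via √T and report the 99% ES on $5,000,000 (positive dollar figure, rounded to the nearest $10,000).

σ_{21d} = 3.064% × √21 = 14.041%.
ES multiplier = φ(z)/(1−α) = 0.026674/0.01 = 2.667.
ES = 14.041% × 2.667 = 37.447%; on $5,000,000: $1,872,350.

$1,870,000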